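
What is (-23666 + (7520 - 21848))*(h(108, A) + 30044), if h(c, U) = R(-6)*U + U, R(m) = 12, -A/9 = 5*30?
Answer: -474697036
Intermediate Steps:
A = -1350 (A = -45*30 = -9*150 = -1350)
h(c, U) = 13*U (h(c, U) = 12*U + U = 13*U)
(-23666 + (7520 - 21848))*(h(108, A) + 30044) = (-23666 + (7520 - 21848))*(13*(-1350) + 30044) = (-23666 - 14328)*(-17550 + 30044) = -37994*12494 = -474697036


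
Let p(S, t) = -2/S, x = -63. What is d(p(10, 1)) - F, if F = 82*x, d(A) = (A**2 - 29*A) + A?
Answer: 129291/25 ≈ 5171.6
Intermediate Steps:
d(A) = A**2 - 28*A
F = -5166 (F = 82*(-63) = -5166)
d(p(10, 1)) - F = (-2/10)*(-28 - 2/10) - 1*(-5166) = (-2*1/10)*(-28 - 2*1/10) + 5166 = -(-28 - 1/5)/5 + 5166 = -1/5*(-141/5) + 5166 = 141/25 + 5166 = 129291/25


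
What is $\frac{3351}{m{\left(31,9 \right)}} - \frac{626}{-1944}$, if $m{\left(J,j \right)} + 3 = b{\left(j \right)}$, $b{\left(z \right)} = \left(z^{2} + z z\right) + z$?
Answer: $\frac{275813}{13608} \approx 20.268$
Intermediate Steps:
$b{\left(z \right)} = z + 2 z^{2}$ ($b{\left(z \right)} = \left(z^{2} + z^{2}\right) + z = 2 z^{2} + z = z + 2 z^{2}$)
$m{\left(J,j \right)} = -3 + j \left(1 + 2 j\right)$
$\frac{3351}{m{\left(31,9 \right)}} - \frac{626}{-1944} = \frac{3351}{-3 + 9 \left(1 + 2 \cdot 9\right)} - \frac{626}{-1944} = \frac{3351}{-3 + 9 \left(1 + 18\right)} - - \frac{313}{972} = \frac{3351}{-3 + 9 \cdot 19} + \frac{313}{972} = \frac{3351}{-3 + 171} + \frac{313}{972} = \frac{3351}{168} + \frac{313}{972} = 3351 \cdot \frac{1}{168} + \frac{313}{972} = \frac{1117}{56} + \frac{313}{972} = \frac{275813}{13608}$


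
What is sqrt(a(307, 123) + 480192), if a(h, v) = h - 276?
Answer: sqrt(480223) ≈ 692.98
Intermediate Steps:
a(h, v) = -276 + h
sqrt(a(307, 123) + 480192) = sqrt((-276 + 307) + 480192) = sqrt(31 + 480192) = sqrt(480223)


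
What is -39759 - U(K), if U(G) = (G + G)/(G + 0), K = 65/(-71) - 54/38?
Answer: -39761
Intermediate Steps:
K = -3152/1349 (K = 65*(-1/71) - 54*1/38 = -65/71 - 27/19 = -3152/1349 ≈ -2.3365)
U(G) = 2 (U(G) = (2*G)/G = 2)
-39759 - U(K) = -39759 - 1*2 = -39759 - 2 = -39761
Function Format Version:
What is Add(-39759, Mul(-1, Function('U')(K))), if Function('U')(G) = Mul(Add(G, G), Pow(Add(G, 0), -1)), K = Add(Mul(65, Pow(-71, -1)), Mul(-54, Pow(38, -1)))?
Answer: -39761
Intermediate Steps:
K = Rational(-3152, 1349) (K = Add(Mul(65, Rational(-1, 71)), Mul(-54, Rational(1, 38))) = Add(Rational(-65, 71), Rational(-27, 19)) = Rational(-3152, 1349) ≈ -2.3365)
Function('U')(G) = 2 (Function('U')(G) = Mul(Mul(2, G), Pow(G, -1)) = 2)
Add(-39759, Mul(-1, Function('U')(K))) = Add(-39759, Mul(-1, 2)) = Add(-39759, -2) = -39761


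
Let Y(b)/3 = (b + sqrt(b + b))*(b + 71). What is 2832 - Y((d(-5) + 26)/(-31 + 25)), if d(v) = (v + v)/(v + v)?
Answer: 14919/4 - 1197*I/2 ≈ 3729.8 - 598.5*I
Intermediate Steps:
d(v) = 1 (d(v) = (2*v)/((2*v)) = (2*v)*(1/(2*v)) = 1)
Y(b) = 3*(71 + b)*(b + sqrt(2)*sqrt(b)) (Y(b) = 3*((b + sqrt(b + b))*(b + 71)) = 3*((b + sqrt(2*b))*(71 + b)) = 3*((b + sqrt(2)*sqrt(b))*(71 + b)) = 3*((71 + b)*(b + sqrt(2)*sqrt(b))) = 3*(71 + b)*(b + sqrt(2)*sqrt(b)))
2832 - Y((d(-5) + 26)/(-31 + 25)) = 2832 - (3*((1 + 26)/(-31 + 25))**2 + 213*((1 + 26)/(-31 + 25)) + 3*sqrt(2)*((1 + 26)/(-31 + 25))**(3/2) + 213*sqrt(2)*sqrt((1 + 26)/(-31 + 25))) = 2832 - (3*(27/(-6))**2 + 213*(27/(-6)) + 3*sqrt(2)*(27/(-6))**(3/2) + 213*sqrt(2)*sqrt(27/(-6))) = 2832 - (3*(27*(-1/6))**2 + 213*(27*(-1/6)) + 3*sqrt(2)*(27*(-1/6))**(3/2) + 213*sqrt(2)*sqrt(27*(-1/6))) = 2832 - (3*(-9/2)**2 + 213*(-9/2) + 3*sqrt(2)*(-9/2)**(3/2) + 213*sqrt(2)*sqrt(-9/2)) = 2832 - (3*(81/4) - 1917/2 + 3*sqrt(2)*(-27*I*sqrt(2)/4) + 213*sqrt(2)*(3*I*sqrt(2)/2)) = 2832 - (243/4 - 1917/2 - 81*I/2 + 639*I) = 2832 - (-3591/4 + 1197*I/2) = 2832 + (3591/4 - 1197*I/2) = 14919/4 - 1197*I/2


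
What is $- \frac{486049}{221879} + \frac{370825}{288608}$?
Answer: $- \frac{1999977573}{2208139808} \approx -0.90573$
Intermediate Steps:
$- \frac{486049}{221879} + \frac{370825}{288608} = - \frac{1999977573}{2208139808}$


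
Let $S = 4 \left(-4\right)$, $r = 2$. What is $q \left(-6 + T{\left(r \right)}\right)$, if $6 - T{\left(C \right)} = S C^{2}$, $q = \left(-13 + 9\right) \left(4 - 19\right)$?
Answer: $3840$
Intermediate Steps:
$q = 60$ ($q = \left(-4\right) \left(-15\right) = 60$)
$S = -16$
$T{\left(C \right)} = 6 + 16 C^{2}$ ($T{\left(C \right)} = 6 - - 16 C^{2} = 6 + 16 C^{2}$)
$q \left(-6 + T{\left(r \right)}\right) = 60 \left(-6 + \left(6 + 16 \cdot 2^{2}\right)\right) = 60 \left(-6 + \left(6 + 16 \cdot 4\right)\right) = 60 \left(-6 + \left(6 + 64\right)\right) = 60 \left(-6 + 70\right) = 60 \cdot 64 = 3840$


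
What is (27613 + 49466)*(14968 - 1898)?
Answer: 1007422530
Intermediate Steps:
(27613 + 49466)*(14968 - 1898) = 77079*13070 = 1007422530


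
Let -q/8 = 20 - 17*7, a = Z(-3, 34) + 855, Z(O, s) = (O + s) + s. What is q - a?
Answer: -128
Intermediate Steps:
Z(O, s) = O + 2*s
a = 920 (a = (-3 + 2*34) + 855 = (-3 + 68) + 855 = 65 + 855 = 920)
q = 792 (q = -8*(20 - 17*7) = -8*(20 - 119) = -8*(-99) = 792)
q - a = 792 - 1*920 = 792 - 920 = -128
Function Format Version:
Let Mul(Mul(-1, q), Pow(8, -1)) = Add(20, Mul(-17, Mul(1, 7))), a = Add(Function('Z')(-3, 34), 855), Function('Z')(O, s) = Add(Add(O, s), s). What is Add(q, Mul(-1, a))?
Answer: -128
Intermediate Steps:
Function('Z')(O, s) = Add(O, Mul(2, s))
a = 920 (a = Add(Add(-3, Mul(2, 34)), 855) = Add(Add(-3, 68), 855) = Add(65, 855) = 920)
q = 792 (q = Mul(-8, Add(20, Mul(-17, Mul(1, 7)))) = Mul(-8, Add(20, Mul(-17, 7))) = Mul(-8, Add(20, -119)) = Mul(-8, -99) = 792)
Add(q, Mul(-1, a)) = Add(792, Mul(-1, 920)) = Add(792, -920) = -128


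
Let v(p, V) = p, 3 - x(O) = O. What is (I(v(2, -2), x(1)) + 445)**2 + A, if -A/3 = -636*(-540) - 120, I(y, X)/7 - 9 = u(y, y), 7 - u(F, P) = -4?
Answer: -687735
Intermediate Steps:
u(F, P) = 11 (u(F, P) = 7 - 1*(-4) = 7 + 4 = 11)
x(O) = 3 - O
I(y, X) = 140 (I(y, X) = 63 + 7*11 = 63 + 77 = 140)
A = -1029960 (A = -3*(-636*(-540) - 120) = -3*(343440 - 120) = -3*343320 = -1029960)
(I(v(2, -2), x(1)) + 445)**2 + A = (140 + 445)**2 - 1029960 = 585**2 - 1029960 = 342225 - 1029960 = -687735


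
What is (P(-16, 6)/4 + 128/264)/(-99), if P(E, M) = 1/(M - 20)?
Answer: -863/182952 ≈ -0.0047171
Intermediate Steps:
P(E, M) = 1/(-20 + M)
(P(-16, 6)/4 + 128/264)/(-99) = (1/((-20 + 6)*4) + 128/264)/(-99) = -((1/4)/(-14) + 128*(1/264))/99 = -(-1/14*1/4 + 16/33)/99 = -(-1/56 + 16/33)/99 = -1/99*863/1848 = -863/182952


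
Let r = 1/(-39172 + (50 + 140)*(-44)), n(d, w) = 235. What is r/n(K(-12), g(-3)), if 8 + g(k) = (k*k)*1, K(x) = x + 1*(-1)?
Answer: -1/11170020 ≈ -8.9525e-8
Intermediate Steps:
K(x) = -1 + x (K(x) = x - 1 = -1 + x)
g(k) = -8 + k² (g(k) = -8 + (k*k)*1 = -8 + k²*1 = -8 + k²)
r = -1/47532 (r = 1/(-39172 + 190*(-44)) = 1/(-39172 - 8360) = 1/(-47532) = -1/47532 ≈ -2.1038e-5)
r/n(K(-12), g(-3)) = -1/47532/235 = -1/47532*1/235 = -1/11170020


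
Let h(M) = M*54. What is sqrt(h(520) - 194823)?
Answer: 3*I*sqrt(18527) ≈ 408.34*I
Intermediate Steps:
h(M) = 54*M
sqrt(h(520) - 194823) = sqrt(54*520 - 194823) = sqrt(28080 - 194823) = sqrt(-166743) = 3*I*sqrt(18527)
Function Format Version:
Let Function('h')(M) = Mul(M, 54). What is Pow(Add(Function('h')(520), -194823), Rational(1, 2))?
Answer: Mul(3, I, Pow(18527, Rational(1, 2))) ≈ Mul(408.34, I)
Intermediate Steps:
Function('h')(M) = Mul(54, M)
Pow(Add(Function('h')(520), -194823), Rational(1, 2)) = Pow(Add(Mul(54, 520), -194823), Rational(1, 2)) = Pow(Add(28080, -194823), Rational(1, 2)) = Pow(-166743, Rational(1, 2)) = Mul(3, I, Pow(18527, Rational(1, 2)))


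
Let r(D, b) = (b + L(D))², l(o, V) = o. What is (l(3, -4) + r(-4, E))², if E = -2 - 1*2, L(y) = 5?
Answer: 16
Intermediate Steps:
E = -4 (E = -2 - 2 = -4)
r(D, b) = (5 + b)² (r(D, b) = (b + 5)² = (5 + b)²)
(l(3, -4) + r(-4, E))² = (3 + (5 - 4)²)² = (3 + 1²)² = (3 + 1)² = 4² = 16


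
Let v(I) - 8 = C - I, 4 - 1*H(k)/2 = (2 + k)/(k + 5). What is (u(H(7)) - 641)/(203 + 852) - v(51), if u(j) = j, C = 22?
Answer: 43041/2110 ≈ 20.399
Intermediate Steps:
H(k) = 8 - 2*(2 + k)/(5 + k) (H(k) = 8 - 2*(2 + k)/(k + 5) = 8 - 2*(2 + k)/(5 + k))
v(I) = 30 - I (v(I) = 8 + (22 - I) = 30 - I)
(u(H(7)) - 641)/(203 + 852) - v(51) = (6*(6 + 7)/(5 + 7) - 641)/(203 + 852) - (30 - 1*51) = (6*13/12 - 641)/1055 - (30 - 51) = (6*(1/12)*13 - 641)*(1/1055) - 1*(-21) = (13/2 - 641)*(1/1055) + 21 = -1269/2*1/1055 + 21 = -1269/2110 + 21 = 43041/2110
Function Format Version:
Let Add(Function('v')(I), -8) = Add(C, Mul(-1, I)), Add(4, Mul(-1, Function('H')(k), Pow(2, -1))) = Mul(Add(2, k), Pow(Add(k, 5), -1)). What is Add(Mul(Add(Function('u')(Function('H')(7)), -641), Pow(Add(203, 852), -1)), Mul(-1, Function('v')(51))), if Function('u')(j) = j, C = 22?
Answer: Rational(43041, 2110) ≈ 20.399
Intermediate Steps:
Function('H')(k) = Add(8, Mul(-2, Pow(Add(5, k), -1), Add(2, k))) (Function('H')(k) = Add(8, Mul(-2, Mul(Add(2, k), Pow(Add(k, 5), -1)))) = Add(8, Mul(-2, Mul(Add(2, k), Pow(Add(5, k), -1)))) = Add(8, Mul(-2, Mul(Pow(Add(5, k), -1), Add(2, k)))) = Add(8, Mul(-2, Pow(Add(5, k), -1), Add(2, k))))
Function('v')(I) = Add(30, Mul(-1, I)) (Function('v')(I) = Add(8, Add(22, Mul(-1, I))) = Add(30, Mul(-1, I)))
Add(Mul(Add(Function('u')(Function('H')(7)), -641), Pow(Add(203, 852), -1)), Mul(-1, Function('v')(51))) = Add(Mul(Add(Mul(6, Pow(Add(5, 7), -1), Add(6, 7)), -641), Pow(Add(203, 852), -1)), Mul(-1, Add(30, Mul(-1, 51)))) = Add(Mul(Add(Mul(6, Pow(12, -1), 13), -641), Pow(1055, -1)), Mul(-1, Add(30, -51))) = Add(Mul(Add(Mul(6, Rational(1, 12), 13), -641), Rational(1, 1055)), Mul(-1, -21)) = Add(Mul(Add(Rational(13, 2), -641), Rational(1, 1055)), 21) = Add(Mul(Rational(-1269, 2), Rational(1, 1055)), 21) = Add(Rational(-1269, 2110), 21) = Rational(43041, 2110)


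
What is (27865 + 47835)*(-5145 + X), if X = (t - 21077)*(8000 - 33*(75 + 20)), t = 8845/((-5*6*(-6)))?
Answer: -69700866123875/9 ≈ -7.7445e+12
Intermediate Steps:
t = 1769/36 (t = 8845/((-30*(-6))) = 8845/180 = 8845*(1/180) = 1769/36 ≈ 49.139)
X = -3682819595/36 (X = (1769/36 - 21077)*(8000 - 33*(75 + 20)) = -757003*(8000 - 33*95)/36 = -757003*(8000 - 3135)/36 = -757003/36*4865 = -3682819595/36 ≈ -1.0230e+8)
(27865 + 47835)*(-5145 + X) = (27865 + 47835)*(-5145 - 3682819595/36) = 75700*(-3683004815/36) = -69700866123875/9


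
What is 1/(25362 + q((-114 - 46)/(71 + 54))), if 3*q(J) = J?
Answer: 75/1902118 ≈ 3.9430e-5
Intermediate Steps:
q(J) = J/3
1/(25362 + q((-114 - 46)/(71 + 54))) = 1/(25362 + ((-114 - 46)/(71 + 54))/3) = 1/(25362 + (-160/125)/3) = 1/(25362 + (-160*1/125)/3) = 1/(25362 + (⅓)*(-32/25)) = 1/(25362 - 32/75) = 1/(1902118/75) = 75/1902118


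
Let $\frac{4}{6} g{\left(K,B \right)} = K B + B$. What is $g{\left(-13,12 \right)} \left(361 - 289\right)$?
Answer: $-15552$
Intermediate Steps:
$g{\left(K,B \right)} = \frac{3 B}{2} + \frac{3 B K}{2}$ ($g{\left(K,B \right)} = \frac{3 \left(K B + B\right)}{2} = \frac{3 \left(B K + B\right)}{2} = \frac{3 \left(B + B K\right)}{2} = \frac{3 B}{2} + \frac{3 B K}{2}$)
$g{\left(-13,12 \right)} \left(361 - 289\right) = \frac{3}{2} \cdot 12 \left(1 - 13\right) \left(361 - 289\right) = \frac{3}{2} \cdot 12 \left(-12\right) 72 = \left(-216\right) 72 = -15552$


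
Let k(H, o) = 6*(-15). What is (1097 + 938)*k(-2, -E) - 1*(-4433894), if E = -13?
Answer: 4250744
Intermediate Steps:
k(H, o) = -90
(1097 + 938)*k(-2, -E) - 1*(-4433894) = (1097 + 938)*(-90) - 1*(-4433894) = 2035*(-90) + 4433894 = -183150 + 4433894 = 4250744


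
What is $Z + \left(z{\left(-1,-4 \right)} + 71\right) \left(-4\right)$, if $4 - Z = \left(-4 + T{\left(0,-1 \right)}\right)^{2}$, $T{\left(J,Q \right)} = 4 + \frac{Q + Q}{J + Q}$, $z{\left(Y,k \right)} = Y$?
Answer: $-280$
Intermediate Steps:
$T{\left(J,Q \right)} = 4 + \frac{2 Q}{J + Q}$
$Z = 0$ ($Z = 4 - \left(-4 + \frac{2 \left(2 \cdot 0 + 3 \left(-1\right)\right)}{0 - 1}\right)^{2} = 4 - \left(-4 + \frac{2 \left(0 - 3\right)}{-1}\right)^{2} = 4 - \left(-4 + 2 \left(-1\right) \left(-3\right)\right)^{2} = 4 - \left(-4 + 6\right)^{2} = 4 - 2^{2} = 4 - 4 = 0$)
$Z + \left(z{\left(-1,-4 \right)} + 71\right) \left(-4\right) = 0 + \left(-1 + 71\right) \left(-4\right) = 0 + 70 \left(-4\right) = 0 - 280 = -280$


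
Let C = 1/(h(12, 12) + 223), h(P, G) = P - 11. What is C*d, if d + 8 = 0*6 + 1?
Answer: -1/32 ≈ -0.031250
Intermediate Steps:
h(P, G) = -11 + P
C = 1/224 (C = 1/((-11 + 12) + 223) = 1/(1 + 223) = 1/224 ≈ 0.0044643)
d = -7 (d = -8 + (0*6 + 1) = -8 + (0 + 1) = -8 + 1 = -7)
C*d = (1/224)*(-7) = -1/32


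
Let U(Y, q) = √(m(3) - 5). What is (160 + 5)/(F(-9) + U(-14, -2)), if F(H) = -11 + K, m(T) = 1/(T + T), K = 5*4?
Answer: 1782/103 - 33*I*√174/103 ≈ 17.301 - 4.2262*I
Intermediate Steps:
K = 20
m(T) = 1/(2*T)
F(H) = 9 (F(H) = -11 + 20 = 9)
U(Y, q) = I*√174/6 (U(Y, q) = √((½)/3 - 5) = √((½)*(⅓) - 5) = √(⅙ - 5) = √(-29/6) = I*√174/6)
(160 + 5)/(F(-9) + U(-14, -2)) = (160 + 5)/(9 + I*√174/6) = 165/(9 + I*√174/6)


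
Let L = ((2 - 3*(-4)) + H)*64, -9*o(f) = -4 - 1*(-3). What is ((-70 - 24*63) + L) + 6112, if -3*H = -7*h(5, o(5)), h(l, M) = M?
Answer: 146950/27 ≈ 5442.6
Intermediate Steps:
o(f) = ⅑ (o(f) = -(-4 - 1*(-3))/9 = -(-4 + 3)/9 = -⅑*(-1) = ⅑)
H = 7/27 (H = -(-7)/(3*9) = -⅓*(-7/9) = 7/27 ≈ 0.25926)
L = 24640/27 (L = ((2 - 3*(-4)) + 7/27)*64 = ((2 + 12) + 7/27)*64 = (14 + 7/27)*64 = (385/27)*64 = 24640/27 ≈ 912.59)
((-70 - 24*63) + L) + 6112 = ((-70 - 24*63) + 24640/27) + 6112 = ((-70 - 1512) + 24640/27) + 6112 = (-1582 + 24640/27) + 6112 = -18074/27 + 6112 = 146950/27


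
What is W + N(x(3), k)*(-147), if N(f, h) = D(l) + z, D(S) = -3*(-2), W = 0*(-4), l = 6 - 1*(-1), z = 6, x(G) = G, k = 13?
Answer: -1764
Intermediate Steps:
l = 7 (l = 6 + 1 = 7)
W = 0
D(S) = 6
N(f, h) = 12 (N(f, h) = 6 + 6 = 12)
W + N(x(3), k)*(-147) = 0 + 12*(-147) = 0 - 1764 = -1764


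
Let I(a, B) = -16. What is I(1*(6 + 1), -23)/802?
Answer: -8/401 ≈ -0.019950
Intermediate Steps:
I(1*(6 + 1), -23)/802 = -16/802 = -16*1/802 = -8/401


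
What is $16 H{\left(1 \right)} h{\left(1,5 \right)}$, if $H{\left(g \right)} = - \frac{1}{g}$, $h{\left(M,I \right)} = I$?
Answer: $-80$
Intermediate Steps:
$16 H{\left(1 \right)} h{\left(1,5 \right)} = 16 \left(- 1^{-1}\right) 5 = 16 \left(\left(-1\right) 1\right) 5 = 16 \left(-1\right) 5 = \left(-16\right) 5 = -80$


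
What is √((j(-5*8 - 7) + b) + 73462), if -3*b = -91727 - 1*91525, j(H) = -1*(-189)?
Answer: √134735 ≈ 367.06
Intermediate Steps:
j(H) = 189
b = 61084 (b = -(-91727 - 1*91525)/3 = -(-91727 - 91525)/3 = -⅓*(-183252) = 61084)
√((j(-5*8 - 7) + b) + 73462) = √((189 + 61084) + 73462) = √(61273 + 73462) = √134735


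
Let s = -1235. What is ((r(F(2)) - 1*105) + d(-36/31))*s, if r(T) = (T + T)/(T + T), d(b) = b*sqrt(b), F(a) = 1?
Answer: 128440 + 266760*I*sqrt(31)/961 ≈ 1.2844e+5 + 1545.5*I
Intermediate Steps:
d(b) = b**(3/2)
r(T) = 1 (r(T) = (2*T)/((2*T)) = (2*T)*(1/(2*T)) = 1)
((r(F(2)) - 1*105) + d(-36/31))*s = ((1 - 1*105) + (-36/31)**(3/2))*(-1235) = ((1 - 105) + (-36*1/31)**(3/2))*(-1235) = (-104 + (-36/31)**(3/2))*(-1235) = (-104 - 216*I*sqrt(31)/961)*(-1235) = 128440 + 266760*I*sqrt(31)/961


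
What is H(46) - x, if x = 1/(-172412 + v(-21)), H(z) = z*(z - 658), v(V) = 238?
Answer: -4847042447/172174 ≈ -28152.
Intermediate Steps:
H(z) = z*(-658 + z)
x = -1/172174 (x = 1/(-172412 + 238) = 1/(-172174) = -1/172174 ≈ -5.8081e-6)
H(46) - x = 46*(-658 + 46) - 1*(-1/172174) = 46*(-612) + 1/172174 = -28152 + 1/172174 = -4847042447/172174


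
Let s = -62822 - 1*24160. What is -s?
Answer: 86982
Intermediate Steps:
s = -86982 (s = -62822 - 24160 = -86982)
-s = -1*(-86982) = 86982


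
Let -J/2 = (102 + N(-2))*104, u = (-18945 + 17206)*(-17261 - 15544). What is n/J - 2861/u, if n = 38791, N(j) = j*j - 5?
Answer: -2213004998833/1198462178160 ≈ -1.8465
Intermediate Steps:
N(j) = -5 + j² (N(j) = j² - 5 = -5 + j²)
u = 57047895 (u = -1739*(-32805) = 57047895)
J = -21008 (J = -2*(102 + (-5 + (-2)²))*104 = -2*(102 + (-5 + 4))*104 = -2*(102 - 1)*104 = -202*104 = -2*10504 = -21008)
n/J - 2861/u = 38791/(-21008) - 2861/57047895 = 38791*(-1/21008) - 2861*1/57047895 = -38791/21008 - 2861/57047895 = -2213004998833/1198462178160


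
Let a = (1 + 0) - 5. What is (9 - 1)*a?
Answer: -32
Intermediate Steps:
a = -4 (a = 1 - 5 = -4)
(9 - 1)*a = (9 - 1)*(-4) = 8*(-4) = -32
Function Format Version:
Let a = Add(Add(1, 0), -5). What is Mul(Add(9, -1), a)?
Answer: -32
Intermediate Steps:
a = -4 (a = Add(1, -5) = -4)
Mul(Add(9, -1), a) = Mul(Add(9, -1), -4) = Mul(8, -4) = -32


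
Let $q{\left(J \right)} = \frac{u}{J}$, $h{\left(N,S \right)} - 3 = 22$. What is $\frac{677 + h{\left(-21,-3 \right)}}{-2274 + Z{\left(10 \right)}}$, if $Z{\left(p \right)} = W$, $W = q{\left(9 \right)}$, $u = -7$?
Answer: $- \frac{6318}{20473} \approx -0.3086$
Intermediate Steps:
$h{\left(N,S \right)} = 25$ ($h{\left(N,S \right)} = 3 + 22 = 25$)
$q{\left(J \right)} = - \frac{7}{J}$
$W = - \frac{7}{9} \approx -0.77778$
$Z{\left(p \right)} = - \frac{7}{9}$
$\frac{677 + h{\left(-21,-3 \right)}}{-2274 + Z{\left(10 \right)}} = \frac{677 + 25}{-2274 - \frac{7}{9}} = \frac{702}{- \frac{20473}{9}} = 702 \left(- \frac{9}{20473}\right) = - \frac{6318}{20473}$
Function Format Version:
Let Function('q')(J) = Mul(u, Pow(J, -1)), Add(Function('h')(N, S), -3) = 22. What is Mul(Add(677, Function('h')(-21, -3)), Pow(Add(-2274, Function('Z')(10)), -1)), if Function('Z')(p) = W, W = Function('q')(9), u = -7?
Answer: Rational(-6318, 20473) ≈ -0.30860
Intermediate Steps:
Function('h')(N, S) = 25 (Function('h')(N, S) = Add(3, 22) = 25)
Function('q')(J) = Mul(-7, Pow(J, -1))
W = Rational(-7, 9) (W = Mul(-7, Pow(9, -1)) = Mul(-7, Rational(1, 9)) = Rational(-7, 9) ≈ -0.77778)
Function('Z')(p) = Rational(-7, 9)
Mul(Add(677, Function('h')(-21, -3)), Pow(Add(-2274, Function('Z')(10)), -1)) = Mul(Add(677, 25), Pow(Add(-2274, Rational(-7, 9)), -1)) = Mul(702, Pow(Rational(-20473, 9), -1)) = Mul(702, Rational(-9, 20473)) = Rational(-6318, 20473)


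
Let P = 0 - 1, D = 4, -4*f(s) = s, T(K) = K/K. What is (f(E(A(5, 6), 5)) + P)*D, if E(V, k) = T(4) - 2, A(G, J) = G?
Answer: -3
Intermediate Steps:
T(K) = 1
E(V, k) = -1 (E(V, k) = 1 - 2 = -1)
f(s) = -s/4
P = -1
(f(E(A(5, 6), 5)) + P)*D = (-1/4*(-1) - 1)*4 = (1/4 - 1)*4 = -3/4*4 = -3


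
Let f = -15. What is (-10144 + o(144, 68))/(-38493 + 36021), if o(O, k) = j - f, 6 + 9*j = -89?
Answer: 11407/2781 ≈ 4.1018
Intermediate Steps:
j = -95/9 (j = -⅔ + (⅑)*(-89) = -⅔ - 89/9 = -95/9 ≈ -10.556)
o(O, k) = 40/9 (o(O, k) = -95/9 - 1*(-15) = -95/9 + 15 = 40/9)
(-10144 + o(144, 68))/(-38493 + 36021) = (-10144 + 40/9)/(-38493 + 36021) = -91256/9/(-2472) = -91256/9*(-1/2472) = 11407/2781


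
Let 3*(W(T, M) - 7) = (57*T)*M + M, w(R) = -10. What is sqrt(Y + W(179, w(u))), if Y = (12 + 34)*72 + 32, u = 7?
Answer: I*sqrt(275961)/3 ≈ 175.11*I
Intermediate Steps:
Y = 3344 (Y = 46*72 + 32 = 3312 + 32 = 3344)
W(T, M) = 7 + M/3 + 19*M*T (W(T, M) = 7 + ((57*T)*M + M)/3 = 7 + (57*M*T + M)/3 = 7 + (M + 57*M*T)/3 = 7 + (M/3 + 19*M*T) = 7 + M/3 + 19*M*T)
sqrt(Y + W(179, w(u))) = sqrt(3344 + (7 + (1/3)*(-10) + 19*(-10)*179)) = sqrt(3344 + (7 - 10/3 - 34010)) = sqrt(3344 - 102019/3) = sqrt(-91987/3) = I*sqrt(275961)/3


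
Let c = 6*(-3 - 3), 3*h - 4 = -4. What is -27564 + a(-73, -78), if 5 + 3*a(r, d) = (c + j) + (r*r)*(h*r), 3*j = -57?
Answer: -27584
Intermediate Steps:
h = 0 (h = 4/3 + (⅓)*(-4) = 4/3 - 4/3 = 0)
j = -19 (j = (⅓)*(-57) = -19)
c = -36 (c = 6*(-6) = -36)
a(r, d) = -20 (a(r, d) = -5/3 + ((-36 - 19) + (r*r)*(0*r))/3 = -5/3 + (-55 + r²*0)/3 = -5/3 + (-55 + 0)/3 = -5/3 + (⅓)*(-55) = -5/3 - 55/3 = -20)
-27564 + a(-73, -78) = -27564 - 20 = -27584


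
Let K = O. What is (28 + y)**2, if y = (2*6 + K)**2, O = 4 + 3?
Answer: 151321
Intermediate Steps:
O = 7
K = 7
y = 361 (y = (2*6 + 7)**2 = (12 + 7)**2 = 19**2 = 361)
(28 + y)**2 = (28 + 361)**2 = 389**2 = 151321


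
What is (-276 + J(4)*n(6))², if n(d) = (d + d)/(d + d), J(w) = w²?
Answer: 67600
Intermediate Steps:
n(d) = 1 (n(d) = (2*d)/((2*d)) = (2*d)*(1/(2*d)) = 1)
(-276 + J(4)*n(6))² = (-276 + 4²*1)² = (-276 + 16*1)² = (-276 + 16)² = (-260)² = 67600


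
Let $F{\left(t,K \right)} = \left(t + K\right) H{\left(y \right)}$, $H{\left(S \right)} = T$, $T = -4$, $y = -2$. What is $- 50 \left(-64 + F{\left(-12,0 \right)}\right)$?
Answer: $800$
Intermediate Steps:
$H{\left(S \right)} = -4$
$F{\left(t,K \right)} = - 4 K - 4 t$ ($F{\left(t,K \right)} = \left(t + K\right) \left(-4\right) = \left(K + t\right) \left(-4\right) = - 4 K - 4 t$)
$- 50 \left(-64 + F{\left(-12,0 \right)}\right) = - 50 \left(-64 - -48\right) = - 50 \left(-64 + \left(0 + 48\right)\right) = - 50 \left(-64 + 48\right) = \left(-50\right) \left(-16\right) = 800$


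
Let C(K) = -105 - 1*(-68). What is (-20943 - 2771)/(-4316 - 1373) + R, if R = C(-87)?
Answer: -186779/5689 ≈ -32.832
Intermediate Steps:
C(K) = -37 (C(K) = -105 + 68 = -37)
R = -37
(-20943 - 2771)/(-4316 - 1373) + R = (-20943 - 2771)/(-4316 - 1373) - 37 = -23714/(-5689) - 37 = -23714*(-1/5689) - 37 = 23714/5689 - 37 = -186779/5689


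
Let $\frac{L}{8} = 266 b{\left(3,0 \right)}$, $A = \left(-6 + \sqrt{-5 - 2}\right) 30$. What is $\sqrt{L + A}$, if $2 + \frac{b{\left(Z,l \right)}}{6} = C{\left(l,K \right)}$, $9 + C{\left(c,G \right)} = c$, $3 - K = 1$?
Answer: $\sqrt{-140628 + 30 i \sqrt{7}} \approx 0.106 + 375.0 i$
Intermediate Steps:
$K = 2$ ($K = 3 - 1 = 2$)
$C{\left(c,G \right)} = -9 + c$
$A = -180 + 30 i \sqrt{7}$ ($A = \left(-6 + \sqrt{-7}\right) 30 = \left(-6 + i \sqrt{7}\right) 30 = -180 + 30 i \sqrt{7} \approx -180.0 + 79.373 i$)
$b{\left(Z,l \right)} = -66 + 6 l$ ($b{\left(Z,l \right)} = -12 + 6 \left(-9 + l\right) = -12 + \left(-54 + 6 l\right) = -66 + 6 l$)
$L = -140448$ ($L = 8 \cdot 266 \left(-66 + 6 \cdot 0\right) = 8 \cdot 266 \left(-66 + 0\right) = 8 \cdot 266 \left(-66\right) = 8 \left(-17556\right) = -140448$)
$\sqrt{L + A} = \sqrt{-140448 - \left(180 - 30 i \sqrt{7}\right)} = \sqrt{-140628 + 30 i \sqrt{7}}$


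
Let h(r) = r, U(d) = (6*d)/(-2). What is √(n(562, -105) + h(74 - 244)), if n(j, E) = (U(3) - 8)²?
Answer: √119 ≈ 10.909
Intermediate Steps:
U(d) = -3*d (U(d) = (6*d)*(-½) = -3*d)
n(j, E) = 289 (n(j, E) = (-3*3 - 8)² = (-9 - 8)² = (-17)² = 289)
√(n(562, -105) + h(74 - 244)) = √(289 + (74 - 244)) = √(289 - 170) = √119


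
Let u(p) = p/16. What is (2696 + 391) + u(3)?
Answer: 49395/16 ≈ 3087.2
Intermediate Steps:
u(p) = p/16 (u(p) = p*(1/16) = p/16)
(2696 + 391) + u(3) = (2696 + 391) + (1/16)*3 = 3087 + 3/16 = 49395/16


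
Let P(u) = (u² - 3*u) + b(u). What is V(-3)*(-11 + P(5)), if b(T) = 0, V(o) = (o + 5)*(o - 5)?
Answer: 16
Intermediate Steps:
V(o) = (-5 + o)*(5 + o) (V(o) = (5 + o)*(-5 + o) = (-5 + o)*(5 + o))
P(u) = u² - 3*u (P(u) = (u² - 3*u) + 0 = u² - 3*u)
V(-3)*(-11 + P(5)) = (-25 + (-3)²)*(-11 + 5*(-3 + 5)) = (-25 + 9)*(-11 + 5*2) = -16*(-11 + 10) = -16*(-1) = 16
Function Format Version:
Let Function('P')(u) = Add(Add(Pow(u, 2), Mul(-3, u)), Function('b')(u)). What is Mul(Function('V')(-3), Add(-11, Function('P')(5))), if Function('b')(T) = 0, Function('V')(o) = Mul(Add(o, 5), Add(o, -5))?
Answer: 16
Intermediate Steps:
Function('V')(o) = Mul(Add(-5, o), Add(5, o)) (Function('V')(o) = Mul(Add(5, o), Add(-5, o)) = Mul(Add(-5, o), Add(5, o)))
Function('P')(u) = Add(Pow(u, 2), Mul(-3, u)) (Function('P')(u) = Add(Add(Pow(u, 2), Mul(-3, u)), 0) = Add(Pow(u, 2), Mul(-3, u)))
Mul(Function('V')(-3), Add(-11, Function('P')(5))) = Mul(Add(-25, Pow(-3, 2)), Add(-11, Mul(5, Add(-3, 5)))) = Mul(Add(-25, 9), Add(-11, Mul(5, 2))) = Mul(-16, Add(-11, 10)) = Mul(-16, -1) = 16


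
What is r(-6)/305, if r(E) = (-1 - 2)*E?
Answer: 18/305 ≈ 0.059016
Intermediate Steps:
r(E) = -3*E
r(-6)/305 = -3*(-6)/305 = 18*(1/305) = 18/305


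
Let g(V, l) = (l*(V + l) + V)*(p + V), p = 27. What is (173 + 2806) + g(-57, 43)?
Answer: 22749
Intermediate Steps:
g(V, l) = (27 + V)*(V + l*(V + l)) (g(V, l) = (l*(V + l) + V)*(27 + V) = (V + l*(V + l))*(27 + V) = (27 + V)*(V + l*(V + l)))
(173 + 2806) + g(-57, 43) = (173 + 2806) + ((-57)**2 + 27*(-57) + 27*43**2 - 57*43**2 + 43*(-57)**2 + 27*(-57)*43) = 2979 + (3249 - 1539 + 27*1849 - 57*1849 + 43*3249 - 66177) = 2979 + (3249 - 1539 + 49923 - 105393 + 139707 - 66177) = 2979 + 19770 = 22749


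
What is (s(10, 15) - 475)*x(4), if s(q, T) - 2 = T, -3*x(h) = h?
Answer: 1832/3 ≈ 610.67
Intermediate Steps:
x(h) = -h/3
s(q, T) = 2 + T
(s(10, 15) - 475)*x(4) = ((2 + 15) - 475)*(-⅓*4) = (17 - 475)*(-4/3) = -458*(-4/3) = 1832/3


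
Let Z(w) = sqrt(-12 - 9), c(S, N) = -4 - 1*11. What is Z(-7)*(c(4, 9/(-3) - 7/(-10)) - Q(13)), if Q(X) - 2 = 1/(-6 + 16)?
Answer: -171*I*sqrt(21)/10 ≈ -78.362*I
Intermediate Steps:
c(S, N) = -15 (c(S, N) = -4 - 11 = -15)
Q(X) = 21/10 (Q(X) = 2 + 1/(-6 + 16) = 2 + 1/10 = 21/10)
Z(w) = I*sqrt(21) (Z(w) = sqrt(-21) = I*sqrt(21))
Z(-7)*(c(4, 9/(-3) - 7/(-10)) - Q(13)) = (I*sqrt(21))*(-15 - 1*21/10) = (I*sqrt(21))*(-15 - 21/10) = (I*sqrt(21))*(-171/10) = -171*I*sqrt(21)/10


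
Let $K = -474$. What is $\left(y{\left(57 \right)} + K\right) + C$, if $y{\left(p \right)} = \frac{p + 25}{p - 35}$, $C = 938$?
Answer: $\frac{5145}{11} \approx 467.73$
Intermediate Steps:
$y{\left(p \right)} = \frac{25 + p}{-35 + p}$
$\left(y{\left(57 \right)} + K\right) + C = \left(\frac{25 + 57}{-35 + 57} - 474\right) + 938 = \left(\frac{1}{22} \cdot 82 - 474\right) + 938 = \left(\frac{41}{11} - 474\right) + 938 = - \frac{5173}{11} + 938 = \frac{5145}{11}$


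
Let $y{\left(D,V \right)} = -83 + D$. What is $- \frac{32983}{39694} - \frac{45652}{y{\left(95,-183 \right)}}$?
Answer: $- \frac{453126571}{119082} \approx -3805.2$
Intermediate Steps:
$- \frac{32983}{39694} - \frac{45652}{y{\left(95,-183 \right)}} = - \frac{32983}{39694} - \frac{45652}{-83 + 95} = \left(-32983\right) \frac{1}{39694} - \frac{45652}{12} = - \frac{32983}{39694} - \frac{11413}{3} = - \frac{453126571}{119082}$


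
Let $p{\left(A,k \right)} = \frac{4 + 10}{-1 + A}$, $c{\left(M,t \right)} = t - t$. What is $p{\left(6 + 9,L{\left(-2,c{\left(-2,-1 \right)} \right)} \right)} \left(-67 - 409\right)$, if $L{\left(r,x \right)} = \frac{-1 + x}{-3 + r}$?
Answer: $-476$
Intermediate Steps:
$c{\left(M,t \right)} = 0$
$L{\left(r,x \right)} = \frac{-1 + x}{-3 + r}$
$p{\left(A,k \right)} = \frac{14}{-1 + A}$
$p{\left(6 + 9,L{\left(-2,c{\left(-2,-1 \right)} \right)} \right)} \left(-67 - 409\right) = \frac{14}{-1 + \left(6 + 9\right)} \left(-67 - 409\right) = \frac{14}{-1 + 15} \left(-476\right) = \frac{14}{14} \left(-476\right) = 14 \cdot \frac{1}{14} \left(-476\right) = 1 \left(-476\right) = -476$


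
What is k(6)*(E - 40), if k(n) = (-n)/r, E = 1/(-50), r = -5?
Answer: -6003/125 ≈ -48.024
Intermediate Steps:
E = -1/50 ≈ -0.020000
k(n) = n/5 (k(n) = -n/(-5) = -n*(-1/5) = n/5)
k(6)*(E - 40) = ((1/5)*6)*(-1/50 - 40) = (6/5)*(-2001/50) = -6003/125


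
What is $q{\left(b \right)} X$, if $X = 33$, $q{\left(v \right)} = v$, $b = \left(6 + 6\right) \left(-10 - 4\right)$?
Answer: $-5544$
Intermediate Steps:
$b = -168$ ($b = 12 \left(-14\right) = -168$)
$q{\left(b \right)} X = \left(-168\right) 33 = -5544$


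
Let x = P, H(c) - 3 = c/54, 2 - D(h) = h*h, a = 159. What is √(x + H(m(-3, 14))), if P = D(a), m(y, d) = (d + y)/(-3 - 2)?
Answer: I*√204735930/90 ≈ 158.98*I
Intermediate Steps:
D(h) = 2 - h² (D(h) = 2 - h*h = 2 - h²)
m(y, d) = -d/5 - y/5 (m(y, d) = (d + y)/(-5) = (d + y)*(-⅕) = -d/5 - y/5)
H(c) = 3 + c/54
P = -25279 (P = 2 - 1*159² = 2 - 1*25281 = 2 - 25281 = -25279)
x = -25279
√(x + H(m(-3, 14))) = √(-25279 + (3 + (-⅕*14 - ⅕*(-3))/54)) = √(-25279 + (3 + (-14/5 + ⅗)/54)) = √(-25279 + (3 + (1/54)*(-11/5))) = √(-25279 + (3 - 11/270)) = √(-25279 + 799/270) = √(-6824531/270) = I*√204735930/90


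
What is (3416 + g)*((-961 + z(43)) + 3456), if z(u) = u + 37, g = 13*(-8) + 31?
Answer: 8608225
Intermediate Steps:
g = -73 (g = -104 + 31 = -73)
z(u) = 37 + u
(3416 + g)*((-961 + z(43)) + 3456) = (3416 - 73)*((-961 + (37 + 43)) + 3456) = 3343*((-961 + 80) + 3456) = 3343*(-881 + 3456) = 3343*2575 = 8608225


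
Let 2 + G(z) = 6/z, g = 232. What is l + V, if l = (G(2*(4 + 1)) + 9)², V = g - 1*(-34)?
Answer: 8094/25 ≈ 323.76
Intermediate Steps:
V = 266 (V = 232 - 1*(-34) = 232 + 34 = 266)
G(z) = -2 + 6/z
l = 1444/25 (l = ((-2 + 6/((2*(4 + 1)))) + 9)² = ((-2 + 6/((2*5))) + 9)² = ((-2 + 6/10) + 9)² = ((-2 + 6*(⅒)) + 9)² = ((-2 + ⅗) + 9)² = (-7/5 + 9)² = (38/5)² = 1444/25 ≈ 57.760)
l + V = 1444/25 + 266 = 8094/25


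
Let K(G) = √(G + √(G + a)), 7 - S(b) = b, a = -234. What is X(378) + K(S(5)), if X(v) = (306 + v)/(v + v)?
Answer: 19/21 + √(2 + 2*I*√58) ≈ 3.8511 + 2.5848*I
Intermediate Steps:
S(b) = 7 - b
K(G) = √(G + √(-234 + G)) (K(G) = √(G + √(G - 234)) = √(G + √(-234 + G)))
X(v) = (306 + v)/(2*v) (X(v) = (306 + v)/((2*v)) = (306 + v)*(1/(2*v)) = (306 + v)/(2*v))
X(378) + K(S(5)) = (½)*(306 + 378)/378 + √((7 - 1*5) + √(-234 + (7 - 1*5))) = (½)*(1/378)*684 + √((7 - 5) + √(-234 + (7 - 5))) = 19/21 + √(2 + √(-234 + 2)) = 19/21 + √(2 + √(-232)) = 19/21 + √(2 + 2*I*√58)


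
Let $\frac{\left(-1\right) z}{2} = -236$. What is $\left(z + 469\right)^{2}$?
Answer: $885481$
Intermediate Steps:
$z = 472$ ($z = \left(-2\right) \left(-236\right) = 472$)
$\left(z + 469\right)^{2} = \left(472 + 469\right)^{2} = 941^{2} = 885481$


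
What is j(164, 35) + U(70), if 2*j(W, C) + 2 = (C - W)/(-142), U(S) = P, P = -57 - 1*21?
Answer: -22307/284 ≈ -78.546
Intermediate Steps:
P = -78 (P = -57 - 21 = -78)
U(S) = -78
j(W, C) = -1 - C/284 + W/284 (j(W, C) = -1 + ((C - W)/(-142))/2 = -1 + ((C - W)*(-1/142))/2 = -1 + (-C/142 + W/142)/2 = -1 + (-C/284 + W/284) = -1 - C/284 + W/284)
j(164, 35) + U(70) = (-1 - 1/284*35 + (1/284)*164) - 78 = (-1 - 35/284 + 41/71) - 78 = -155/284 - 78 = -22307/284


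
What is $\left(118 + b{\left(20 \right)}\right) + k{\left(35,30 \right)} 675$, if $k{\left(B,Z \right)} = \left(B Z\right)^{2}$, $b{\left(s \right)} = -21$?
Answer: $744187597$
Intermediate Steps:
$k{\left(B,Z \right)} = B^{2} Z^{2}$
$\left(118 + b{\left(20 \right)}\right) + k{\left(35,30 \right)} 675 = \left(118 - 21\right) + 35^{2} \cdot 30^{2} \cdot 675 = 97 + 1225 \cdot 900 \cdot 675 = 97 + 1102500 \cdot 675 = 97 + 744187500 = 744187597$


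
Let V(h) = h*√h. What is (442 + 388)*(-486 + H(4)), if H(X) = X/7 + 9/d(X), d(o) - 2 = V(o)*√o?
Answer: -2817435/7 ≈ -4.0249e+5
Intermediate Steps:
V(h) = h^(3/2)
d(o) = 2 + o² (d(o) = 2 + o^(3/2)*√o = 2 + o²)
H(X) = 9/(2 + X²) + X/7 (H(X) = X/7 + 9/(2 + X²) = 9/(2 + X²) + X/7)
(442 + 388)*(-486 + H(4)) = (442 + 388)*(-486 + (63 + 4*(2 + 4²))/(7*(2 + 4²))) = 830*(-486 + (63 + 4*(2 + 16))/(7*(2 + 16))) = 830*(-486 + (⅐)*(63 + 4*18)/18) = 830*(-486 + (⅐)*(1/18)*(63 + 72)) = 830*(-486 + (⅐)*(1/18)*135) = 830*(-486 + 15/14) = 830*(-6789/14) = -2817435/7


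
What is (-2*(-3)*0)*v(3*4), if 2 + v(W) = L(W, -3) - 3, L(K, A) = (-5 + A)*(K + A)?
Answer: 0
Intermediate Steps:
L(K, A) = (-5 + A)*(A + K)
v(W) = 19 - 8*W (v(W) = -2 + (((-3)**2 - 5*(-3) - 5*W - 3*W) - 3) = -2 + ((9 + 15 - 5*W - 3*W) - 3) = -2 + ((24 - 8*W) - 3) = -2 + (21 - 8*W) = 19 - 8*W)
(-2*(-3)*0)*v(3*4) = (-2*(-3)*0)*(19 - 24*4) = (6*0)*(19 - 8*12) = 0*(19 - 96) = 0*(-77) = 0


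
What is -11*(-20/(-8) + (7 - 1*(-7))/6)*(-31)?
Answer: 9889/6 ≈ 1648.2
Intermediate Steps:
-11*(-20/(-8) + (7 - 1*(-7))/6)*(-31) = -11*(-20*(-⅛) + (7 + 7)*(⅙))*(-31) = -11*(5/2 + 14*(⅙))*(-31) = -11*(5/2 + 7/3)*(-31) = -11*29/6*(-31) = -319/6*(-31) = 9889/6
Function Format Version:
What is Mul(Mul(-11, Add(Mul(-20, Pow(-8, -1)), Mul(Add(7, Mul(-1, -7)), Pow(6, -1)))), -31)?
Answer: Rational(9889, 6) ≈ 1648.2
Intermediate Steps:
Mul(Mul(-11, Add(Mul(-20, Pow(-8, -1)), Mul(Add(7, Mul(-1, -7)), Pow(6, -1)))), -31) = Mul(Mul(-11, Add(Mul(-20, Rational(-1, 8)), Mul(Add(7, 7), Rational(1, 6)))), -31) = Mul(Mul(-11, Add(Rational(5, 2), Mul(14, Rational(1, 6)))), -31) = Mul(Mul(-11, Add(Rational(5, 2), Rational(7, 3))), -31) = Mul(Mul(-11, Rational(29, 6)), -31) = Mul(Rational(-319, 6), -31) = Rational(9889, 6)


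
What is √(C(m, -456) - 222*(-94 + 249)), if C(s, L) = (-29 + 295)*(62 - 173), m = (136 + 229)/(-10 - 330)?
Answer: 24*I*√111 ≈ 252.86*I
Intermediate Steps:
m = -73/68 (m = 365/(-340) = 365*(-1/340) = -73/68 ≈ -1.0735)
C(s, L) = -29526 (C(s, L) = 266*(-111) = -29526)
√(C(m, -456) - 222*(-94 + 249)) = √(-29526 - 222*(-94 + 249)) = √(-29526 - 222*155) = √(-29526 - 34410) = √(-63936) = 24*I*√111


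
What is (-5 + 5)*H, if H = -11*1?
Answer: 0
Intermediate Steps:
H = -11
(-5 + 5)*H = (-5 + 5)*(-11) = 0*(-11) = 0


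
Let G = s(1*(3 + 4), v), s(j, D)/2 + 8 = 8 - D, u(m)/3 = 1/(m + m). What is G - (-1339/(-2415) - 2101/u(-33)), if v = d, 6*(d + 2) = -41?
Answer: -111584804/2415 ≈ -46205.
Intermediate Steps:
d = -53/6 (d = -2 + (⅙)*(-41) = -2 - 41/6 = -53/6 ≈ -8.8333)
u(m) = 3/(2*m) (u(m) = 3/(m + m) = 3/((2*m)) = 3*(1/(2*m)) = 3/(2*m))
v = -53/6 ≈ -8.8333
s(j, D) = -2*D (s(j, D) = -16 + 2*(8 - D) = -16 + (16 - 2*D) = -2*D)
G = 53/3 (G = -2*(-53/6) = 53/3 ≈ 17.667)
G - (-1339/(-2415) - 2101/u(-33)) = 53/3 - (-1339/(-2415) - 2101/((3/2)/(-33))) = 53/3 - (-1339*(-1/2415) - 2101/((3/2)*(-1/33))) = 53/3 - (1339/2415 - 2101/(-1/22)) = 53/3 - (1339/2415 - 2101*(-22)) = 53/3 - (1339/2415 + 46222) = 53/3 - 1*111627469/2415 = 53/3 - 111627469/2415 = -111584804/2415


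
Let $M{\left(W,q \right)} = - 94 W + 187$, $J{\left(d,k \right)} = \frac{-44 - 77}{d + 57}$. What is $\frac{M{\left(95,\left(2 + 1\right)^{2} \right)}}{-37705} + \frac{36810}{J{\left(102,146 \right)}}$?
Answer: $- \frac{220678389047}{4562305} \approx -48370.0$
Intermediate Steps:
$J{\left(d,k \right)} = - \frac{121}{57 + d}$
$M{\left(W,q \right)} = 187 - 94 W$
$\frac{M{\left(95,\left(2 + 1\right)^{2} \right)}}{-37705} + \frac{36810}{J{\left(102,146 \right)}} = \frac{187 - 8930}{-37705} + \frac{36810}{\left(-121\right) \frac{1}{57 + 102}} = \left(187 - 8930\right) \left(- \frac{1}{37705}\right) + \frac{36810}{\left(-121\right) \frac{1}{159}} = \left(-8743\right) \left(- \frac{1}{37705}\right) + \frac{36810}{\left(-121\right) \frac{1}{159}} = \frac{8743}{37705} + \frac{36810}{- \frac{121}{159}} = \frac{8743}{37705} + 36810 \left(- \frac{159}{121}\right) = \frac{8743}{37705} - \frac{5852790}{121} = - \frac{220678389047}{4562305}$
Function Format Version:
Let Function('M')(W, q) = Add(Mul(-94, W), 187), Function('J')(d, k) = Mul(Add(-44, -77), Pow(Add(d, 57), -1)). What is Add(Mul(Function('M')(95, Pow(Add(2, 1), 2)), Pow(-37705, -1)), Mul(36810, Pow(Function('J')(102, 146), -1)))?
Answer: Rational(-220678389047, 4562305) ≈ -48370.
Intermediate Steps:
Function('J')(d, k) = Mul(-121, Pow(Add(57, d), -1))
Function('M')(W, q) = Add(187, Mul(-94, W))
Add(Mul(Function('M')(95, Pow(Add(2, 1), 2)), Pow(-37705, -1)), Mul(36810, Pow(Function('J')(102, 146), -1))) = Add(Mul(Add(187, Mul(-94, 95)), Pow(-37705, -1)), Mul(36810, Pow(Mul(-121, Pow(Add(57, 102), -1)), -1))) = Add(Mul(Add(187, -8930), Rational(-1, 37705)), Mul(36810, Pow(Mul(-121, Pow(159, -1)), -1))) = Add(Mul(-8743, Rational(-1, 37705)), Mul(36810, Pow(Mul(-121, Rational(1, 159)), -1))) = Add(Rational(8743, 37705), Mul(36810, Pow(Rational(-121, 159), -1))) = Add(Rational(8743, 37705), Mul(36810, Rational(-159, 121))) = Add(Rational(8743, 37705), Rational(-5852790, 121)) = Rational(-220678389047, 4562305)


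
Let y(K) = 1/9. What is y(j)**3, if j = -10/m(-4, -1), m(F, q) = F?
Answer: 1/729 ≈ 0.0013717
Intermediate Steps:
j = 5/2 (j = -10/(-4) = -10*(-1/4) = 5/2 ≈ 2.5000)
y(K) = 1/9
y(j)**3 = (1/9)**3 = 1/729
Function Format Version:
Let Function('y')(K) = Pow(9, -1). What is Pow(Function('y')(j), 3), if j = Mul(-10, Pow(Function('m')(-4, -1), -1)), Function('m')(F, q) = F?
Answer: Rational(1, 729) ≈ 0.0013717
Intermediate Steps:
j = Rational(5, 2) (j = Mul(-10, Pow(-4, -1)) = Mul(-10, Rational(-1, 4)) = Rational(5, 2) ≈ 2.5000)
Function('y')(K) = Rational(1, 9)
Pow(Function('y')(j), 3) = Pow(Rational(1, 9), 3) = Rational(1, 729)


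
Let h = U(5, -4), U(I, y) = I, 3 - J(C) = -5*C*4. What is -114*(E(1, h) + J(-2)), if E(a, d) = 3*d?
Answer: 2508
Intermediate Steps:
J(C) = 3 + 20*C (J(C) = 3 - (-5*C)*4 = 3 - (-20)*C = 3 + 20*C)
h = 5
-114*(E(1, h) + J(-2)) = -114*(3*5 + (3 + 20*(-2))) = -114*(15 + (3 - 40)) = -114*(15 - 37) = -114*(-22) = 2508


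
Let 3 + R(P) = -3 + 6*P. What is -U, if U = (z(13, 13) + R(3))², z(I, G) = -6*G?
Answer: -4356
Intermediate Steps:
R(P) = -6 + 6*P (R(P) = -3 + (-3 + 6*P) = -6 + 6*P)
U = 4356 (U = (-6*13 + (-6 + 6*3))² = (-78 + (-6 + 18))² = (-78 + 12)² = (-66)² = 4356)
-U = -1*4356 = -4356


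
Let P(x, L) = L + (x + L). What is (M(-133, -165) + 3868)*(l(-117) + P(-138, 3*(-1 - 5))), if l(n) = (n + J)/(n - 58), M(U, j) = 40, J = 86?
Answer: -118877452/175 ≈ -6.7930e+5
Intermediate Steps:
l(n) = (86 + n)/(-58 + n) (l(n) = (n + 86)/(n - 58) = (86 + n)/(-58 + n))
P(x, L) = x + 2*L (P(x, L) = L + (L + x) = x + 2*L)
(M(-133, -165) + 3868)*(l(-117) + P(-138, 3*(-1 - 5))) = (40 + 3868)*((86 - 117)/(-58 - 117) + (-138 + 2*(3*(-1 - 5)))) = 3908*(-31/(-175) + (-138 + 2*(3*(-6)))) = 3908*(-1/175*(-31) + (-138 + 2*(-18))) = 3908*(31/175 + (-138 - 36)) = 3908*(31/175 - 174) = 3908*(-30419/175) = -118877452/175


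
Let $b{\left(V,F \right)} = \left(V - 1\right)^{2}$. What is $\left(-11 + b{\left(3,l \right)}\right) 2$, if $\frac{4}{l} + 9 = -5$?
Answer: $-14$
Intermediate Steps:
$l = - \frac{2}{7}$ ($l = \frac{4}{-9 - 5} = \frac{4}{-14} = 4 \left(- \frac{1}{14}\right) = - \frac{2}{7} \approx -0.28571$)
$b{\left(V,F \right)} = \left(-1 + V\right)^{2}$
$\left(-11 + b{\left(3,l \right)}\right) 2 = \left(-11 + \left(-1 + 3\right)^{2}\right) 2 = \left(-11 + 2^{2}\right) 2 = \left(-11 + 4\right) 2 = \left(-7\right) 2 = -14$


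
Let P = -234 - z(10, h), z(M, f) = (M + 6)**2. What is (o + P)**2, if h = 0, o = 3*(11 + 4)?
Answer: 198025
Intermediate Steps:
o = 45 (o = 3*15 = 45)
z(M, f) = (6 + M)**2
P = -490 (P = -234 - (6 + 10)**2 = -234 - 1*16**2 = -234 - 1*256 = -234 - 256 = -490)
(o + P)**2 = (45 - 490)**2 = (-445)**2 = 198025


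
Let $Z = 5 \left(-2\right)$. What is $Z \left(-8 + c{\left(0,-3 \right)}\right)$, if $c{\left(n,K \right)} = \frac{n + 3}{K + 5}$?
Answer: $65$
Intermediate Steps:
$c{\left(n,K \right)} = \frac{3 + n}{5 + K}$
$Z = -10$
$Z \left(-8 + c{\left(0,-3 \right)}\right) = - 10 \left(-8 + \frac{3 + 0}{5 - 3}\right) = - 10 \left(-8 + \frac{1}{2} \cdot 3\right) = - 10 \left(-8 + \frac{3}{2}\right) = \left(-10\right) \left(- \frac{13}{2}\right) = 65$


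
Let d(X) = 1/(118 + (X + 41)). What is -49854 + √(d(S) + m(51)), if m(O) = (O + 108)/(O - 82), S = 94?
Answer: -49854 + 2*I*√78814307/7843 ≈ -49854.0 + 2.2639*I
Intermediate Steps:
m(O) = (108 + O)/(-82 + O)
d(X) = 1/(159 + X) (d(X) = 1/(118 + (41 + X)) = 1/(159 + X))
-49854 + √(d(S) + m(51)) = -49854 + √(1/(159 + 94) + (108 + 51)/(-82 + 51)) = -49854 + √(1/253 + 159/(-31)) = -49854 + √(1/253 - 1/31*159) = -49854 + √(1/253 - 159/31) = -49854 + √(-40196/7843) = -49854 + 2*I*√78814307/7843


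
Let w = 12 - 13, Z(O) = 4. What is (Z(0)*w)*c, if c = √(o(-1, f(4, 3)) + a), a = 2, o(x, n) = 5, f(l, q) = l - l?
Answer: -4*√7 ≈ -10.583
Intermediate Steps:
f(l, q) = 0
w = -1
c = √7 (c = √(5 + 2) = √7 ≈ 2.6458)
(Z(0)*w)*c = (4*(-1))*√7 = -4*√7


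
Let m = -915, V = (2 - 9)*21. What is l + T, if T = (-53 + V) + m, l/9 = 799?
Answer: 6076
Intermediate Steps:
l = 7191 (l = 9*799 = 7191)
V = -147 (V = -7*21 = -147)
T = -1115 (T = (-53 - 147) - 915 = -200 - 915 = -1115)
l + T = 7191 - 1115 = 6076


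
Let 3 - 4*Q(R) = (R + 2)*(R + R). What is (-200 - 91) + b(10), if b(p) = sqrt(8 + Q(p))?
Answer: -291 + I*sqrt(205)/2 ≈ -291.0 + 7.1589*I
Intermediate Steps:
Q(R) = 3/4 - R*(2 + R)/2 (Q(R) = 3/4 - (R + 2)*(R + R)/4 = 3/4 - (2 + R)*2*R/4 = 3/4 - R*(2 + R)/2)
b(p) = sqrt(35/4 - p - p**2/2) (b(p) = sqrt(8 + (3/4 - p - p**2/2)) = sqrt(35/4 - p - p**2/2))
(-200 - 91) + b(10) = (-200 - 91) + sqrt(35 - 4*10 - 2*10**2)/2 = -291 + sqrt(35 - 40 - 2*100)/2 = -291 + sqrt(35 - 40 - 200)/2 = -291 + sqrt(-205)/2 = -291 + (I*sqrt(205))/2 = -291 + I*sqrt(205)/2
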